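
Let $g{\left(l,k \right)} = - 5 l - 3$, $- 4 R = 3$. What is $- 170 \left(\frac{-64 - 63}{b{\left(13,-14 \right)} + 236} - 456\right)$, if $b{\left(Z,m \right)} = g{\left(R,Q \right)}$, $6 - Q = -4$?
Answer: $\frac{73497800}{947} \approx 77611.0$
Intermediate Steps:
$Q = 10$ ($Q = 6 - -4 = 6 + 4 = 10$)
$R = - \frac{3}{4}$ ($R = \left(- \frac{1}{4}\right) 3 = - \frac{3}{4} \approx -0.75$)
$g{\left(l,k \right)} = -3 - 5 l$
$b{\left(Z,m \right)} = \frac{3}{4}$ ($b{\left(Z,m \right)} = -3 - - \frac{15}{4} = -3 + \frac{15}{4} = \frac{3}{4}$)
$- 170 \left(\frac{-64 - 63}{b{\left(13,-14 \right)} + 236} - 456\right) = - 170 \left(\frac{-64 - 63}{\frac{3}{4} + 236} - 456\right) = - 170 \left(- \frac{127}{\frac{947}{4}} - 456\right) = - 170 \left(\left(-127\right) \frac{4}{947} - 456\right) = - 170 \left(- \frac{508}{947} - 456\right) = \left(-170\right) \left(- \frac{432340}{947}\right) = \frac{73497800}{947}$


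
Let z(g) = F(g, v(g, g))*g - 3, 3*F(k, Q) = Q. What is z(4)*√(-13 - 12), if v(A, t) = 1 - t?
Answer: -35*I ≈ -35.0*I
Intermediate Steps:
F(k, Q) = Q/3
z(g) = -3 + g*(⅓ - g/3) (z(g) = ((1 - g)/3)*g - 3 = (⅓ - g/3)*g - 3 = g*(⅓ - g/3) - 3 = -3 + g*(⅓ - g/3))
z(4)*√(-13 - 12) = (-3 - ⅓*4² + (⅓)*4)*√(-13 - 12) = (-3 - ⅓*16 + 4/3)*√(-25) = (-3 - 16/3 + 4/3)*(5*I) = -35*I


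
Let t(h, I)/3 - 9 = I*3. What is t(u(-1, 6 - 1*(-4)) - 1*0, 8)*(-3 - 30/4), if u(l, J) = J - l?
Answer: -2079/2 ≈ -1039.5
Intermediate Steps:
t(h, I) = 27 + 9*I (t(h, I) = 27 + 3*(I*3) = 27 + 3*(3*I) = 27 + 9*I)
t(u(-1, 6 - 1*(-4)) - 1*0, 8)*(-3 - 30/4) = (27 + 9*8)*(-3 - 30/4) = (27 + 72)*(-3 - 30*¼) = 99*(-3 - 15/2) = 99*(-21/2) = -2079/2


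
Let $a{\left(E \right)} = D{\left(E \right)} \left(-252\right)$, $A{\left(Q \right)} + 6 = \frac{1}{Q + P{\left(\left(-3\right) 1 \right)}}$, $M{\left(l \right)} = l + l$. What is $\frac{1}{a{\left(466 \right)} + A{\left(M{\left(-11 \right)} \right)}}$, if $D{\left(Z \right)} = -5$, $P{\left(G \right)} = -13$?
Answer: $\frac{35}{43889} \approx 0.00079747$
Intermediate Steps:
$M{\left(l \right)} = 2 l$
$A{\left(Q \right)} = -6 + \frac{1}{-13 + Q}$ ($A{\left(Q \right)} = -6 + \frac{1}{Q - 13} = -6 + \frac{1}{-13 + Q}$)
$a{\left(E \right)} = 1260$ ($a{\left(E \right)} = \left(-5\right) \left(-252\right) = 1260$)
$\frac{1}{a{\left(466 \right)} + A{\left(M{\left(-11 \right)} \right)}} = \frac{1}{1260 + \frac{79 - 6 \cdot 2 \left(-11\right)}{-13 + 2 \left(-11\right)}} = \frac{1}{1260 + \frac{79 - -132}{-13 - 22}} = \frac{1}{1260 + \frac{79 + 132}{-35}} = \frac{1}{1260 - \frac{211}{35}} = \frac{1}{\frac{43889}{35}} = \frac{35}{43889}$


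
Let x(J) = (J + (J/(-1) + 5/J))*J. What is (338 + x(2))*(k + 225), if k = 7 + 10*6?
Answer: 100156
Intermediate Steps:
k = 67 (k = 7 + 60 = 67)
x(J) = 5 (x(J) = (J + (J*(-1) + 5/J))*J = (J + (-J + 5/J))*J = (5/J)*J = 5)
(338 + x(2))*(k + 225) = (338 + 5)*(67 + 225) = 343*292 = 100156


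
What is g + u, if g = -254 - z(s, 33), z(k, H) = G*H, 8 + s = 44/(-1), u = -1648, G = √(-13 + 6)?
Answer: -1902 - 33*I*√7 ≈ -1902.0 - 87.31*I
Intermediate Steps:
G = I*√7 (G = √(-7) = I*√7 ≈ 2.6458*I)
s = -52 (s = -8 + 44/(-1) = -8 + 44*(-1) = -8 - 44 = -52)
z(k, H) = I*H*√7 (z(k, H) = (I*√7)*H = I*H*√7)
g = -254 - 33*I*√7 (g = -254 - I*33*√7 = -254 - 33*I*√7 ≈ -254.0 - 87.31*I)
g + u = (-254 - 33*I*√7) - 1648 = -1902 - 33*I*√7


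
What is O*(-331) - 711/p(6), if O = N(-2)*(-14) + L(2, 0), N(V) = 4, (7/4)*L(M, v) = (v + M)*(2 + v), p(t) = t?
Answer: 247253/14 ≈ 17661.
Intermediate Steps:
L(M, v) = 4*(2 + v)*(M + v)/7 (L(M, v) = 4*((v + M)*(2 + v))/7 = 4*((M + v)*(2 + v))/7 = 4*((2 + v)*(M + v))/7 = 4*(2 + v)*(M + v)/7)
O = -376/7 (O = 4*(-14) + ((4/7)*0² + (8/7)*2 + (8/7)*0 + (4/7)*2*0) = -56 + ((4/7)*0 + 16/7 + 0 + 0) = -56 + (0 + 16/7 + 0 + 0) = -56 + 16/7 = -376/7 ≈ -53.714)
O*(-331) - 711/p(6) = -376/7*(-331) - 711/6 = 124456/7 - 711*⅙ = 124456/7 - 237/2 = 247253/14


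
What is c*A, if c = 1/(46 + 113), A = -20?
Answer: -20/159 ≈ -0.12579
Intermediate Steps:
c = 1/159 ≈ 0.0062893
c*A = (1/159)*(-20) = -20/159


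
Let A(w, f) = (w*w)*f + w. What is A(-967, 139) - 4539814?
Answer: 125436590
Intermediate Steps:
A(w, f) = w + f*w**2 (A(w, f) = w**2*f + w = f*w**2 + w = w + f*w**2)
A(-967, 139) - 4539814 = -967*(1 + 139*(-967)) - 4539814 = -967*(1 - 134413) - 4539814 = -967*(-134412) - 4539814 = 129976404 - 4539814 = 125436590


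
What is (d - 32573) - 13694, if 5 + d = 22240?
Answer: -24032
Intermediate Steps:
d = 22235 (d = -5 + 22240 = 22235)
(d - 32573) - 13694 = (22235 - 32573) - 13694 = -10338 - 13694 = -24032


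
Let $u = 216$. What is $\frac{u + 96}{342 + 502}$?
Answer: $\frac{78}{211} \approx 0.36967$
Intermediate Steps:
$\frac{u + 96}{342 + 502} = \frac{216 + 96}{342 + 502} = \frac{312}{844} = 312 \cdot \frac{1}{844} = \frac{78}{211}$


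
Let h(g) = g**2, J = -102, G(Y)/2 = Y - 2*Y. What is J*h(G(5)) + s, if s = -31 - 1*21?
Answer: -10252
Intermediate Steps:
G(Y) = -2*Y (G(Y) = 2*(Y - 2*Y) = 2*(-Y) = -2*Y)
s = -52 (s = -31 - 21 = -52)
J*h(G(5)) + s = -102*(-2*5)**2 - 52 = -102*(-10)**2 - 52 = -102*100 - 52 = -10200 - 52 = -10252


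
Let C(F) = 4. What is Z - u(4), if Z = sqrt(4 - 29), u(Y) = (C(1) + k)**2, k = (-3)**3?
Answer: -529 + 5*I ≈ -529.0 + 5.0*I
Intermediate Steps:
k = -27
u(Y) = 529 (u(Y) = (4 - 27)**2 = (-23)**2 = 529)
Z = 5*I (Z = sqrt(-25) = 5*I ≈ 5.0*I)
Z - u(4) = 5*I - 1*529 = 5*I - 529 = -529 + 5*I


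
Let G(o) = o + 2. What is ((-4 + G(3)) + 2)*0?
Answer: 0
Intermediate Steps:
G(o) = 2 + o
((-4 + G(3)) + 2)*0 = ((-4 + (2 + 3)) + 2)*0 = ((-4 + 5) + 2)*0 = (1 + 2)*0 = 3*0 = 0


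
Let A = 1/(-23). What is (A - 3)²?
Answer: 4900/529 ≈ 9.2628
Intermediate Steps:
A = -1/23 ≈ -0.043478
(A - 3)² = (-1/23 - 3)² = (-70/23)² = 4900/529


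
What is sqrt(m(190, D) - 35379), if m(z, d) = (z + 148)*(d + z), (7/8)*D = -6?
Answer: sqrt(1299641)/7 ≈ 162.86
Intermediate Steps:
D = -48/7 (D = (8/7)*(-6) = -48/7 ≈ -6.8571)
m(z, d) = (148 + z)*(d + z)
sqrt(m(190, D) - 35379) = sqrt((190**2 + 148*(-48/7) + 148*190 - 48/7*190) - 35379) = sqrt((36100 - 7104/7 + 28120 - 9120/7) - 35379) = sqrt(433316/7 - 35379) = sqrt(185663/7) = sqrt(1299641)/7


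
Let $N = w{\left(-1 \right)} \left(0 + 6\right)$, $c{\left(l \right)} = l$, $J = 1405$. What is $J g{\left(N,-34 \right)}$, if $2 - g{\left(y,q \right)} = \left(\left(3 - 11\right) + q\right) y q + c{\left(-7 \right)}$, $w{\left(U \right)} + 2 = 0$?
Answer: $24088725$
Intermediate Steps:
$w{\left(U \right)} = -2$ ($w{\left(U \right)} = -2 + 0 = -2$)
$N = -12$ ($N = - 2 \left(0 + 6\right) = \left(-2\right) 6 = -12$)
$g{\left(y,q \right)} = 9 - q y \left(-8 + q\right)$ ($g{\left(y,q \right)} = 2 - \left(\left(\left(3 - 11\right) + q\right) y q - 7\right) = 2 - \left(\left(-8 + q\right) y q - 7\right) = 2 - \left(y \left(-8 + q\right) q - 7\right) = 2 - \left(q y \left(-8 + q\right) - 7\right) = 2 - \left(-7 + q y \left(-8 + q\right)\right) = 9 - q y \left(-8 + q\right)$)
$J g{\left(N,-34 \right)} = 1405 \left(9 - - 12 \left(-34\right)^{2} + 8 \left(-34\right) \left(-12\right)\right) = 1405 \left(9 - \left(-12\right) 1156 + 3264\right) = 1405 \left(9 + 13872 + 3264\right) = 1405 \cdot 17145 = 24088725$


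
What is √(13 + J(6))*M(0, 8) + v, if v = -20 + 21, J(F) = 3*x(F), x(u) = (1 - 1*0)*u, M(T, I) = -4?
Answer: 1 - 4*√31 ≈ -21.271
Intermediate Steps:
x(u) = u (x(u) = (1 + 0)*u = 1*u = u)
J(F) = 3*F
v = 1
√(13 + J(6))*M(0, 8) + v = √(13 + 3*6)*(-4) + 1 = √(13 + 18)*(-4) + 1 = √31*(-4) + 1 = -4*√31 + 1 = 1 - 4*√31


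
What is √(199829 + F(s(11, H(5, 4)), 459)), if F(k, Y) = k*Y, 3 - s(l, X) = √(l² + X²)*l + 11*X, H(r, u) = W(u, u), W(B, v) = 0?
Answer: √145667 ≈ 381.66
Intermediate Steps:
H(r, u) = 0
s(l, X) = 3 - 11*X - l*√(X² + l²) (s(l, X) = 3 - (√(l² + X²)*l + 11*X) = 3 - (√(X² + l²)*l + 11*X) = 3 - (l*√(X² + l²) + 11*X) = 3 - (11*X + l*√(X² + l²)) = 3 + (-11*X - l*√(X² + l²)) = 3 - 11*X - l*√(X² + l²))
F(k, Y) = Y*k
√(199829 + F(s(11, H(5, 4)), 459)) = √(199829 + 459*(3 - 11*0 - 1*11*√(0² + 11²))) = √(199829 + 459*(3 + 0 - 1*11*√(0 + 121))) = √(199829 + 459*(3 + 0 - 1*11*√121)) = √(199829 + 459*(3 + 0 - 1*11*11)) = √(199829 + 459*(3 + 0 - 121)) = √(199829 + 459*(-118)) = √(199829 - 54162) = √145667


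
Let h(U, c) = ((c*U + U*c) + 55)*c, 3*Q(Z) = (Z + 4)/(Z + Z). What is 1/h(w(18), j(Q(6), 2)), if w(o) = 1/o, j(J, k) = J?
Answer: 2916/44575 ≈ 0.065418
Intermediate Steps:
Q(Z) = (4 + Z)/(6*Z) (Q(Z) = ((Z + 4)/(Z + Z))/3 = ((4 + Z)/((2*Z)))/3 = ((4 + Z)*(1/(2*Z)))/3 = ((4 + Z)/(2*Z))/3 = (4 + Z)/(6*Z))
w(o) = 1/o
h(U, c) = c*(55 + 2*U*c) (h(U, c) = ((U*c + U*c) + 55)*c = (2*U*c + 55)*c = (55 + 2*U*c)*c = c*(55 + 2*U*c))
1/h(w(18), j(Q(6), 2)) = 1/(((1/6)*(4 + 6)/6)*(55 + 2*((1/6)*(4 + 6)/6)/18)) = 1/(((1/6)*(1/6)*10)*(55 + 2*(1/18)*((1/6)*(1/6)*10))) = 1/(5*(55 + 2*(1/18)*(5/18))/18) = 1/(5*(55 + 5/162)/18) = 1/((5/18)*(8915/162)) = 1/(44575/2916) = 2916/44575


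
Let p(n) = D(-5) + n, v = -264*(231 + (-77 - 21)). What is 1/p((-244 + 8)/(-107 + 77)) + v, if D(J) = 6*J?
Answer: -11657199/332 ≈ -35112.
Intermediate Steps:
v = -35112 (v = -264*(231 - 98) = -264*133 = -35112)
p(n) = -30 + n (p(n) = 6*(-5) + n = -30 + n)
1/p((-244 + 8)/(-107 + 77)) + v = 1/(-30 + (-244 + 8)/(-107 + 77)) - 35112 = 1/(-30 - 236/(-30)) - 35112 = 1/(-30 - 236*(-1/30)) - 35112 = 1/(-30 + 118/15) - 35112 = 1/(-332/15) - 35112 = -15/332 - 35112 = -11657199/332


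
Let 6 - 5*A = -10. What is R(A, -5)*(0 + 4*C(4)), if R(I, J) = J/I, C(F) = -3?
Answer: 75/4 ≈ 18.750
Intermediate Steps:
A = 16/5 (A = 6/5 - ⅕*(-10) = 6/5 + 2 = 16/5 ≈ 3.2000)
R(A, -5)*(0 + 4*C(4)) = (-5/16/5)*(0 + 4*(-3)) = (-5*5/16)*(0 - 12) = -25/16*(-12) = 75/4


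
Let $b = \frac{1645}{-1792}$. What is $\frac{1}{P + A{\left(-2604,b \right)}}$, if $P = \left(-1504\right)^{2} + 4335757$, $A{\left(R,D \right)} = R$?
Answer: $\frac{1}{6595169} \approx 1.5163 \cdot 10^{-7}$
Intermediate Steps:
$b = - \frac{235}{256}$ ($b = 1645 \left(- \frac{1}{1792}\right) = - \frac{235}{256} \approx -0.91797$)
$P = 6597773$ ($P = 2262016 + 4335757 = 6597773$)
$\frac{1}{P + A{\left(-2604,b \right)}} = \frac{1}{6597773 - 2604} = \frac{1}{6595169}$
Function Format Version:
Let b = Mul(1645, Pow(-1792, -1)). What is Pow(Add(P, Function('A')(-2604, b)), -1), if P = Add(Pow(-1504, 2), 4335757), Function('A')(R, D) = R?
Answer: Rational(1, 6595169) ≈ 1.5163e-7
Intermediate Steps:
b = Rational(-235, 256) (b = Mul(1645, Rational(-1, 1792)) = Rational(-235, 256) ≈ -0.91797)
P = 6597773 (P = Add(2262016, 4335757) = 6597773)
Pow(Add(P, Function('A')(-2604, b)), -1) = Pow(Add(6597773, -2604), -1) = Pow(6595169, -1) = Rational(1, 6595169)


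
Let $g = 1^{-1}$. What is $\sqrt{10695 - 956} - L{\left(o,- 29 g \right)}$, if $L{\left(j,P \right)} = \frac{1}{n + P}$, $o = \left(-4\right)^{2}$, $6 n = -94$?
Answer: $\frac{3}{134} + \sqrt{9739} \approx 98.709$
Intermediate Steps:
$n = - \frac{47}{3}$ ($n = \frac{1}{6} \left(-94\right) = - \frac{47}{3} \approx -15.667$)
$o = 16$
$g = 1$
$L{\left(j,P \right)} = \frac{1}{- \frac{47}{3} + P}$
$\sqrt{10695 - 956} - L{\left(o,- 29 g \right)} = \sqrt{10695 - 956} - \frac{3}{-47 + 3 \left(\left(-29\right) 1\right)} = \sqrt{9739} - \frac{3}{-47 + 3 \left(-29\right)} = \sqrt{9739} - \frac{3}{-47 - 87} = \sqrt{9739} - \frac{3}{-134} = \sqrt{9739} - 3 \left(- \frac{1}{134}\right) = \sqrt{9739} - - \frac{3}{134} = \sqrt{9739} + \frac{3}{134} = \frac{3}{134} + \sqrt{9739}$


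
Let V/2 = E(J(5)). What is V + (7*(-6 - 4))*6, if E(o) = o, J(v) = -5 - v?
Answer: -440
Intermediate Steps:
V = -20 (V = 2*(-5 - 1*5) = 2*(-5 - 5) = 2*(-10) = -20)
V + (7*(-6 - 4))*6 = -20 + (7*(-6 - 4))*6 = -20 + (7*(-10))*6 = -20 - 70*6 = -20 - 420 = -440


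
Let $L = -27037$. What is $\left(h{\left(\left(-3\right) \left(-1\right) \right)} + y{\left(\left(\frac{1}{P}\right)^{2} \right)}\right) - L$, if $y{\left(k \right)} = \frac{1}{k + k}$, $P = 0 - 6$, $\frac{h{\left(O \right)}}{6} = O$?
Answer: $27073$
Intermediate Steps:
$h{\left(O \right)} = 6 O$
$P = -6$
$y{\left(k \right)} = \frac{1}{2 k}$
$\left(h{\left(\left(-3\right) \left(-1\right) \right)} + y{\left(\left(\frac{1}{P}\right)^{2} \right)}\right) - L = \left(6 \left(\left(-3\right) \left(-1\right)\right) + \frac{1}{2 \left(\frac{1}{-6}\right)^{2}}\right) - -27037 = \left(6 \cdot 3 + \frac{1}{2 \left(- \frac{1}{6}\right)^{2}}\right) + 27037 = \left(18 + \frac{\frac{1}{\frac{1}{36}}}{2}\right) + 27037 = \left(18 + \frac{1}{2} \cdot 36\right) + 27037 = \left(18 + 18\right) + 27037 = 36 + 27037 = 27073$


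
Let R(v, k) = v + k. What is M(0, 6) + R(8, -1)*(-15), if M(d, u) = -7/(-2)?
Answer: -203/2 ≈ -101.50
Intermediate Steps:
M(d, u) = 7/2 (M(d, u) = -7*(-½) = 7/2)
R(v, k) = k + v
M(0, 6) + R(8, -1)*(-15) = 7/2 + (-1 + 8)*(-15) = 7/2 + 7*(-15) = 7/2 - 105 = -203/2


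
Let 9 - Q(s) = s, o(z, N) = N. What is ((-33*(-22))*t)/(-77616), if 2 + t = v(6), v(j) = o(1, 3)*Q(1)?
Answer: -121/588 ≈ -0.20578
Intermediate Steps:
Q(s) = 9 - s
v(j) = 24 (v(j) = 3*(9 - 1*1) = 3*(9 - 1) = 3*8 = 24)
t = 22 (t = -2 + 24 = 22)
((-33*(-22))*t)/(-77616) = (-33*(-22)*22)/(-77616) = (726*22)*(-1/77616) = 15972*(-1/77616) = -121/588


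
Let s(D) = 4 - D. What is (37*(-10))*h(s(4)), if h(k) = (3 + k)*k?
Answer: 0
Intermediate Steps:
h(k) = k*(3 + k)
(37*(-10))*h(s(4)) = (37*(-10))*((4 - 1*4)*(3 + (4 - 1*4))) = -370*(4 - 4)*(3 + (4 - 4)) = -0*(3 + 0) = -0*3 = -370*0 = 0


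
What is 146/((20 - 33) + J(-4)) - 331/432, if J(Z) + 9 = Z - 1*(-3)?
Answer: -70685/9936 ≈ -7.1140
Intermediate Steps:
J(Z) = -6 + Z (J(Z) = -9 + (Z - 1*(-3)) = -9 + (Z + 3) = -9 + (3 + Z) = -6 + Z)
146/((20 - 33) + J(-4)) - 331/432 = 146/((20 - 33) + (-6 - 4)) - 331/432 = 146/(-13 - 10) - 331*1/432 = 146/(-23) - 331/432 = 146*(-1/23) - 331/432 = -146/23 - 331/432 = -70685/9936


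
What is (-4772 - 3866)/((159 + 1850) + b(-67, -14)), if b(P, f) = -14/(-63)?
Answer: -77742/18083 ≈ -4.2992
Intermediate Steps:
b(P, f) = 2/9 (b(P, f) = -14*(-1/63) = 2/9)
(-4772 - 3866)/((159 + 1850) + b(-67, -14)) = (-4772 - 3866)/((159 + 1850) + 2/9) = -8638/(2009 + 2/9) = -8638/18083/9 = -8638*9/18083 = -77742/18083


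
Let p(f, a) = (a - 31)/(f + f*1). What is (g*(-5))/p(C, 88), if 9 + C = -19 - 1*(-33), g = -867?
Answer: 14450/19 ≈ 760.53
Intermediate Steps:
C = 5 (C = -9 + (-19 - 1*(-33)) = -9 + (-19 + 33) = -9 + 14 = 5)
p(f, a) = (-31 + a)/(2*f) (p(f, a) = (-31 + a)/(f + f) = (-31 + a)/((2*f)) = (-31 + a)*(1/(2*f)) = (-31 + a)/(2*f))
(g*(-5))/p(C, 88) = (-867*(-5))/(((½)*(-31 + 88)/5)) = 4335/(((½)*(⅕)*57)) = 4335/(57/10) = 4335*(10/57) = 14450/19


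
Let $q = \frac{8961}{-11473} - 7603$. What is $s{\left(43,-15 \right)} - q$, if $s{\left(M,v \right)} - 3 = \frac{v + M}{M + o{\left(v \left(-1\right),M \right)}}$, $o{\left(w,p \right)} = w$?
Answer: $\frac{2531065993}{332717} \approx 7607.3$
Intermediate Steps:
$s{\left(M,v \right)} = 3 + \frac{M + v}{M - v}$ ($s{\left(M,v \right)} = 3 + \frac{v + M}{M + v \left(-1\right)} = 3 + \frac{M + v}{M - v}$)
$q = - \frac{87238180}{11473}$ ($q = 8961 \left(- \frac{1}{11473}\right) - 7603 = - \frac{8961}{11473} - 7603 = - \frac{87238180}{11473} \approx -7603.8$)
$s{\left(43,-15 \right)} - q = \frac{2 \left(\left(-1\right) \left(-15\right) + 2 \cdot 43\right)}{43 - -15} - - \frac{87238180}{11473} = \frac{2 \left(15 + 86\right)}{43 + 15} + \frac{87238180}{11473} = 2 \cdot \frac{1}{58} \cdot 101 + \frac{87238180}{11473} = \frac{101}{29} + \frac{87238180}{11473} = \frac{2531065993}{332717}$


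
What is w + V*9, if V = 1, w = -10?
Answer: -1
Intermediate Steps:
w + V*9 = -10 + 1*9 = -10 + 9 = -1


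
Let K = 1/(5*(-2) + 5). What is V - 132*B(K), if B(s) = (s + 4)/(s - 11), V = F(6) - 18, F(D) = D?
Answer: 459/14 ≈ 32.786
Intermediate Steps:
K = -⅕ (K = 1/(-10 + 5) = 1/(-5) = -⅕ ≈ -0.20000)
V = -12 (V = 6 - 18 = -12)
B(s) = (4 + s)/(-11 + s)
V - 132*B(K) = -12 - 132*(4 - ⅕)/(-11 - ⅕) = -12 - 132*19/((-56/5)*5) = -12 - (-165)*19/(14*5) = -12 - 132*(-19/56) = -12 + 627/14 = 459/14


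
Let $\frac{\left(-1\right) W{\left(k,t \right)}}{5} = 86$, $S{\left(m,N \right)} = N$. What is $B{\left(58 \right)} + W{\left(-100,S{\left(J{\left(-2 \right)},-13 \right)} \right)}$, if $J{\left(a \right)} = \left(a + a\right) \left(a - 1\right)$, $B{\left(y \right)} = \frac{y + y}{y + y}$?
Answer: $-429$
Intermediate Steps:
$B{\left(y \right)} = 1$ ($B{\left(y \right)} = \frac{2 y}{2 y} = 2 y \frac{1}{2 y} = 1$)
$J{\left(a \right)} = 2 a \left(-1 + a\right)$
$W{\left(k,t \right)} = -430$ ($W{\left(k,t \right)} = \left(-5\right) 86 = -430$)
$B{\left(58 \right)} + W{\left(-100,S{\left(J{\left(-2 \right)},-13 \right)} \right)} = 1 - 430 = -429$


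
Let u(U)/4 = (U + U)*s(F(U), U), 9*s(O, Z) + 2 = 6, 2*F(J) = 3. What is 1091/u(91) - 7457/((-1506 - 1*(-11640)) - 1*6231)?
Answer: 16608773/11365536 ≈ 1.4613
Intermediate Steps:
F(J) = 3/2 (F(J) = (½)*3 = 3/2)
s(O, Z) = 4/9 (s(O, Z) = -2/9 + (⅑)*6 = -2/9 + ⅔ = 4/9)
u(U) = 32*U/9 (u(U) = 4*((U + U)*(4/9)) = 4*((2*U)*(4/9)) = 4*(8*U/9) = 32*U/9)
1091/u(91) - 7457/((-1506 - 1*(-11640)) - 1*6231) = 1091/(((32/9)*91)) - 7457/((-1506 - 1*(-11640)) - 1*6231) = 1091/(2912/9) - 7457/((-1506 + 11640) - 6231) = 1091*(9/2912) - 7457/(10134 - 6231) = 9819/2912 - 7457/3903 = 16608773/11365536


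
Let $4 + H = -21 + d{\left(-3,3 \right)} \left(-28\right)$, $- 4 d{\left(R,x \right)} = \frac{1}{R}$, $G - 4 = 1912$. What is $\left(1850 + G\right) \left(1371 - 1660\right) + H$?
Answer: $- \frac{3265204}{3} \approx -1.0884 \cdot 10^{6}$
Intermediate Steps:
$G = 1916$ ($G = 4 + 1912 = 1916$)
$d{\left(R,x \right)} = - \frac{1}{4 R}$
$H = - \frac{82}{3}$ ($H = -4 - \left(21 - - \frac{1}{4 \left(-3\right)} \left(-28\right)\right) = -4 - \left(21 - \left(- \frac{1}{4}\right) \left(- \frac{1}{3}\right) \left(-28\right)\right) = -4 + \left(-21 + \frac{1}{12} \left(-28\right)\right) = -4 - \frac{70}{3} = - \frac{82}{3} \approx -27.333$)
$\left(1850 + G\right) \left(1371 - 1660\right) + H = \left(1850 + 1916\right) \left(1371 - 1660\right) - \frac{82}{3} = 3766 \left(-289\right) - \frac{82}{3} = -1088374 - \frac{82}{3} = - \frac{3265204}{3}$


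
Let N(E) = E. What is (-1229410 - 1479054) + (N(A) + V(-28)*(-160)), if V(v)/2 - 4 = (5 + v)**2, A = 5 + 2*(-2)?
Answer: -2879023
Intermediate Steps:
A = 1 (A = 5 - 4 = 1)
V(v) = 8 + 2*(5 + v)**2
(-1229410 - 1479054) + (N(A) + V(-28)*(-160)) = (-1229410 - 1479054) + (1 + (8 + 2*(5 - 28)**2)*(-160)) = -2708464 + (1 + (8 + 2*(-23)**2)*(-160)) = -2708464 + (1 + (8 + 2*529)*(-160)) = -2708464 + (1 + (8 + 1058)*(-160)) = -2708464 + (1 + 1066*(-160)) = -2708464 + (1 - 170560) = -2708464 - 170559 = -2879023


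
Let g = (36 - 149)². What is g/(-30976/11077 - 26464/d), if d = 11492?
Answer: -36942134359/14752680 ≈ -2504.1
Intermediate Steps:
g = 12769 (g = (-113)² = 12769)
g/(-30976/11077 - 26464/d) = 12769/(-30976/11077 - 26464/11492) = 12769/(-30976*1/11077 - 26464*1/11492) = 12769/(-2816/1007 - 6616/2873) = 12769/(-14752680/2893111) = 12769*(-2893111/14752680) = -36942134359/14752680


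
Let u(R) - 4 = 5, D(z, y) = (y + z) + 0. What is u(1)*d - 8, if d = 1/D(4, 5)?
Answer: -7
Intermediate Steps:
D(z, y) = y + z
d = ⅑ (d = 1/(5 + 4) = 1/9 = ⅑ ≈ 0.11111)
u(R) = 9 (u(R) = 4 + 5 = 9)
u(1)*d - 8 = 9*(⅑) - 8 = 1 - 8 = -7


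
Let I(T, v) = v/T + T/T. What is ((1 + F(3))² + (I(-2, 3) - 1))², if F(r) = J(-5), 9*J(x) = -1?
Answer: 13225/26244 ≈ 0.50392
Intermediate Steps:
J(x) = -⅑ (J(x) = (⅑)*(-1) = -⅑)
F(r) = -⅑
I(T, v) = 1 + v/T (I(T, v) = v/T + 1 = 1 + v/T)
((1 + F(3))² + (I(-2, 3) - 1))² = ((1 - ⅑)² + ((-2 + 3)/(-2) - 1))² = ((8/9)² + (-½*1 - 1))² = (64/81 + (-½ - 1))² = (64/81 - 3/2)² = (-115/162)² = 13225/26244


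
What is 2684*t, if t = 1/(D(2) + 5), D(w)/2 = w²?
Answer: 2684/13 ≈ 206.46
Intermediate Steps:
D(w) = 2*w²
t = 1/13 (t = 1/(2*2² + 5) = 1/(2*4 + 5) = 1/(8 + 5) = 1/13 ≈ 0.076923)
2684*t = 2684*(1/13) = 2684/13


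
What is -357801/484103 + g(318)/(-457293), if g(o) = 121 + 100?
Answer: -163726879456/221376913179 ≈ -0.73958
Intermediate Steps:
g(o) = 221
-357801/484103 + g(318)/(-457293) = -357801/484103 + 221/(-457293) = -357801*1/484103 + 221*(-1/457293) = -357801/484103 - 221/457293 = -163726879456/221376913179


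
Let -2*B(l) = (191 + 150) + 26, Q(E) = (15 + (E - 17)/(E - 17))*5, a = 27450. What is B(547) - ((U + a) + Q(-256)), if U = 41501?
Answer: -138429/2 ≈ -69215.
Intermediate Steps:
Q(E) = 80 (Q(E) = (15 + (-17 + E)/(-17 + E))*5 = (15 + 1)*5 = 16*5 = 80)
B(l) = -367/2 (B(l) = -((191 + 150) + 26)/2 = -(341 + 26)/2 = -½*367 = -367/2)
B(547) - ((U + a) + Q(-256)) = -367/2 - ((41501 + 27450) + 80) = -367/2 - (68951 + 80) = -367/2 - 1*69031 = -367/2 - 69031 = -138429/2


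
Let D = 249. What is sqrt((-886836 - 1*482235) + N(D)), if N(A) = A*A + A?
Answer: I*sqrt(1306821) ≈ 1143.2*I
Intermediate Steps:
N(A) = A + A**2 (N(A) = A**2 + A = A + A**2)
sqrt((-886836 - 1*482235) + N(D)) = sqrt((-886836 - 1*482235) + 249*(1 + 249)) = sqrt((-886836 - 482235) + 249*250) = sqrt(-1369071 + 62250) = sqrt(-1306821) = I*sqrt(1306821)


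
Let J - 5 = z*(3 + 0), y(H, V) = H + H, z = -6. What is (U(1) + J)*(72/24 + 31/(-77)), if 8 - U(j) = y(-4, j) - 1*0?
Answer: 600/77 ≈ 7.7922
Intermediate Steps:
y(H, V) = 2*H
U(j) = 16 (U(j) = 8 - (2*(-4) - 1*0) = 8 - (-8 + 0) = 8 - 1*(-8) = 8 + 8 = 16)
J = -13 (J = 5 - 6*(3 + 0) = 5 - 6*3 = 5 - 18 = -13)
(U(1) + J)*(72/24 + 31/(-77)) = (16 - 13)*(72/24 + 31/(-77)) = 3*(72*(1/24) + 31*(-1/77)) = 3*(3 - 31/77) = 3*(200/77) = 600/77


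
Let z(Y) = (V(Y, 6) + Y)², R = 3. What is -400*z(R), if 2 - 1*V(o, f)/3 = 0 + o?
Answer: 0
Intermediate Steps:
V(o, f) = 6 - 3*o (V(o, f) = 6 - 3*(0 + o) = 6 - 3*o)
z(Y) = (6 - 2*Y)² (z(Y) = ((6 - 3*Y) + Y)² = (6 - 2*Y)²)
-400*z(R) = -1600*(-3 + 3)² = -1600*0² = -1600*0 = -400*0 = 0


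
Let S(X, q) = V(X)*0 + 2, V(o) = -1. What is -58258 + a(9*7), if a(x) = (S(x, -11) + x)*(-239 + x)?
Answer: -69698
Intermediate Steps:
S(X, q) = 2 (S(X, q) = -1*0 + 2 = 0 + 2 = 2)
a(x) = (-239 + x)*(2 + x) (a(x) = (2 + x)*(-239 + x) = (-239 + x)*(2 + x))
-58258 + a(9*7) = -58258 + (-478 + (9*7)² - 2133*7) = -58258 + (-478 + 63² - 237*63) = -58258 + (-478 + 3969 - 14931) = -58258 - 11440 = -69698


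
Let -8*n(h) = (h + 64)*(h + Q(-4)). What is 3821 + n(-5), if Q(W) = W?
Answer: 31099/8 ≈ 3887.4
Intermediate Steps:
n(h) = -(-4 + h)*(64 + h)/8 (n(h) = -(h + 64)*(h - 4)/8 = -(64 + h)*(-4 + h)/8 = -(-4 + h)*(64 + h)/8)
3821 + n(-5) = 3821 + (32 - 15/2*(-5) - 1/8*(-5)**2) = 3821 + (32 + 75/2 - 1/8*25) = 3821 + (32 + 75/2 - 25/8) = 3821 + 531/8 = 31099/8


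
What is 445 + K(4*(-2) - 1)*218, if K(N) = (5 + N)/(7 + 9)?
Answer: 781/2 ≈ 390.50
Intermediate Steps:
K(N) = 5/16 + N/16 (K(N) = (5 + N)/16 = (5 + N)*(1/16) = 5/16 + N/16)
445 + K(4*(-2) - 1)*218 = 445 + (5/16 + (4*(-2) - 1)/16)*218 = 445 + (5/16 + (-8 - 1)/16)*218 = 445 + (5/16 + (1/16)*(-9))*218 = 445 + (5/16 - 9/16)*218 = 445 - ¼*218 = 445 - 109/2 = 781/2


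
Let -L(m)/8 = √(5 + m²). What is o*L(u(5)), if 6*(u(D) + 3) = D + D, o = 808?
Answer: -6464*√61/3 ≈ -16829.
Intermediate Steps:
u(D) = -3 + D/3 (u(D) = -3 + (D + D)/6 = -3 + (2*D)/6 = -3 + D/3)
L(m) = -8*√(5 + m²)
o*L(u(5)) = 808*(-8*√(5 + (-3 + (⅓)*5)²)) = 808*(-8*√(5 + (-3 + 5/3)²)) = 808*(-8*√(5 + (-4/3)²)) = 808*(-8*√(5 + 16/9)) = 808*(-8*√61/3) = -6464*√61/3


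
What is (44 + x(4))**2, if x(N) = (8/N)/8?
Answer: 31329/16 ≈ 1958.1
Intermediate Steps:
x(N) = 1/N (x(N) = (8/N)*(1/8) = 1/N)
(44 + x(4))**2 = (44 + 1/4)**2 = (177/4)**2 = 31329/16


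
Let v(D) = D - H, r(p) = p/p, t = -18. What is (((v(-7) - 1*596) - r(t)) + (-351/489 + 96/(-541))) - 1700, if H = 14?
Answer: -204487139/88183 ≈ -2318.9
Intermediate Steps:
r(p) = 1
v(D) = -14 + D (v(D) = D - 1*14 = D - 14 = -14 + D)
(((v(-7) - 1*596) - r(t)) + (-351/489 + 96/(-541))) - 1700 = ((((-14 - 7) - 1*596) - 1*1) + (-351/489 + 96/(-541))) - 1700 = (((-21 - 596) - 1) + (-351*1/489 + 96*(-1/541))) - 1700 = ((-617 - 1) + (-117/163 - 96/541)) - 1700 = (-618 - 78945/88183) - 1700 = -54576039/88183 - 1700 = -204487139/88183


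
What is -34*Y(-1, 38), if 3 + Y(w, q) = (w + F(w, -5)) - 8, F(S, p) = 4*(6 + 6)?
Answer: -1224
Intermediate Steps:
F(S, p) = 48 (F(S, p) = 4*12 = 48)
Y(w, q) = 37 + w (Y(w, q) = -3 + ((w + 48) - 8) = -3 + ((48 + w) - 8) = -3 + (40 + w) = 37 + w)
-34*Y(-1, 38) = -34*(37 - 1) = -34*36 = -1224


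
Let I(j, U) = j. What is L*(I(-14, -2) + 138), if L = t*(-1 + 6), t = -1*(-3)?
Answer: 1860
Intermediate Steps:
t = 3
L = 15 (L = 3*(-1 + 6) = 3*5 = 15)
L*(I(-14, -2) + 138) = 15*(-14 + 138) = 15*124 = 1860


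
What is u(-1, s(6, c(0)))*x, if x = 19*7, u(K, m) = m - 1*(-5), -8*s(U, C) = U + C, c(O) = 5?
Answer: 3857/8 ≈ 482.13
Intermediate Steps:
s(U, C) = -C/8 - U/8 (s(U, C) = -(U + C)/8 = -(C + U)/8 = -C/8 - U/8)
u(K, m) = 5 + m (u(K, m) = m + 5 = 5 + m)
x = 133
u(-1, s(6, c(0)))*x = (5 + (-1/8*5 - 1/8*6))*133 = (5 + (-5/8 - 3/4))*133 = (5 - 11/8)*133 = (29/8)*133 = 3857/8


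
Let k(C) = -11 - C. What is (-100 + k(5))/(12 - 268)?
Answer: 29/64 ≈ 0.45313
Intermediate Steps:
(-100 + k(5))/(12 - 268) = (-100 + (-11 - 1*5))/(12 - 268) = (-100 + (-11 - 5))/(-256) = (-100 - 16)*(-1/256) = -116*(-1/256) = 29/64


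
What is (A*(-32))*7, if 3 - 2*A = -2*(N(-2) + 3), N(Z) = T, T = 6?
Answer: -2352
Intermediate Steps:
N(Z) = 6
A = 21/2 (A = 3/2 - (-1)*(6 + 3) = 3/2 - (-1)*9 = 3/2 - ½*(-18) = 3/2 + 9 = 21/2 ≈ 10.500)
(A*(-32))*7 = ((21/2)*(-32))*7 = -336*7 = -2352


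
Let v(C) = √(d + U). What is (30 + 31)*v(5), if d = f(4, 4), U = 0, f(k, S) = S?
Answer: 122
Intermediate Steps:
d = 4
v(C) = 2 (v(C) = √(4 + 0) = √4 = 2)
(30 + 31)*v(5) = (30 + 31)*2 = 61*2 = 122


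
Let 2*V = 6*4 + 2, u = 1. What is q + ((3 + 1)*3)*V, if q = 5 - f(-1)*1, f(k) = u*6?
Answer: 155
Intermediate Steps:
f(k) = 6 (f(k) = 1*6 = 6)
q = -1 (q = 5 - 1*6*1 = 5 - 6*1 = 5 - 6 = -1)
V = 13 (V = (6*4 + 2)/2 = (24 + 2)/2 = (½)*26 = 13)
q + ((3 + 1)*3)*V = -1 + ((3 + 1)*3)*13 = -1 + (4*3)*13 = -1 + 12*13 = -1 + 156 = 155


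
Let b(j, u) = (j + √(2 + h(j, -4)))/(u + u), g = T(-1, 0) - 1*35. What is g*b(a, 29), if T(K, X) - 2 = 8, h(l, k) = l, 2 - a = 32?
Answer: 375/29 - 25*I*√7/29 ≈ 12.931 - 2.2808*I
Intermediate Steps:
a = -30 (a = 2 - 1*32 = 2 - 32 = -30)
T(K, X) = 10 (T(K, X) = 2 + 8 = 10)
g = -25 (g = 10 - 1*35 = 10 - 35 = -25)
b(j, u) = (j + √(2 + j))/(2*u) (b(j, u) = (j + √(2 + j))/(u + u) = (j + √(2 + j))/((2*u)) = (j + √(2 + j))*(1/(2*u)) = (j + √(2 + j))/(2*u))
g*b(a, 29) = -25*(-30 + √(2 - 30))/(2*29) = -25*(-30 + √(-28))/(2*29) = -25*(-30 + 2*I*√7)/(2*29) = -25*(-15/29 + I*√7/29) = 375/29 - 25*I*√7/29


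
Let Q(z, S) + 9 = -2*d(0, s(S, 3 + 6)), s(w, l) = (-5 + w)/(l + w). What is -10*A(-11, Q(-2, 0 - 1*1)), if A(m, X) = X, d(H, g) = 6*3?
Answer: 450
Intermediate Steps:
s(w, l) = (-5 + w)/(l + w)
d(H, g) = 18
Q(z, S) = -45 (Q(z, S) = -9 - 2*18 = -9 - 36 = -45)
-10*A(-11, Q(-2, 0 - 1*1)) = -10*(-45) = 450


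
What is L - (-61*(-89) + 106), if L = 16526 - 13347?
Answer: -2356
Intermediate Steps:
L = 3179
L - (-61*(-89) + 106) = 3179 - (-61*(-89) + 106) = 3179 - (5429 + 106) = 3179 - 1*5535 = 3179 - 5535 = -2356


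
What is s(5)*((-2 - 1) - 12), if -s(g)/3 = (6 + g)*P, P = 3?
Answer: 1485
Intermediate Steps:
s(g) = -54 - 9*g (s(g) = -3*(6 + g)*3 = -3*(18 + 3*g) = -54 - 9*g)
s(5)*((-2 - 1) - 12) = (-54 - 9*5)*((-2 - 1) - 12) = (-54 - 45)*(-3 - 12) = -99*(-15) = 1485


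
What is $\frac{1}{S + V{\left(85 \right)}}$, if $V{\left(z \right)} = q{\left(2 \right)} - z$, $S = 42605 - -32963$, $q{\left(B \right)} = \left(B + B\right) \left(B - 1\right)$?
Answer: $\frac{1}{75487} \approx 1.3247 \cdot 10^{-5}$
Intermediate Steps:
$q{\left(B \right)} = 2 B \left(-1 + B\right)$
$S = 75568$ ($S = 42605 + 32963 = 75568$)
$V{\left(z \right)} = 4 - z$ ($V{\left(z \right)} = 2 \cdot 2 \left(-1 + 2\right) - z = 2 \cdot 2 \cdot 1 - z = 4 - z$)
$\frac{1}{S + V{\left(85 \right)}} = \frac{1}{75568 + \left(4 - 85\right)} = \frac{1}{75568 - 81} = \frac{1}{75487}$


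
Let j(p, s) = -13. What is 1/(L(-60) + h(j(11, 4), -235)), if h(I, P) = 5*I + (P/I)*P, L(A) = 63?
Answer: -13/55251 ≈ -0.00023529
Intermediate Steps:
h(I, P) = 5*I + P²/I
1/(L(-60) + h(j(11, 4), -235)) = 1/(63 + (5*(-13) + (-235)²/(-13))) = 1/(63 + (-65 - 1/13*55225)) = 1/(63 + (-65 - 55225/13)) = 1/(63 - 56070/13) = 1/(-55251/13) = -13/55251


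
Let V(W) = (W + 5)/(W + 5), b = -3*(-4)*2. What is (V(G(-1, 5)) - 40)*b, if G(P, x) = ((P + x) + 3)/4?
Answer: -936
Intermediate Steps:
b = 24 (b = 12*2 = 24)
G(P, x) = ¾ + P/4 + x/4 (G(P, x) = (3 + P + x)*(¼) = ¾ + P/4 + x/4)
V(W) = 1 (V(W) = (5 + W)/(5 + W) = 1)
(V(G(-1, 5)) - 40)*b = (1 - 40)*24 = -39*24 = -936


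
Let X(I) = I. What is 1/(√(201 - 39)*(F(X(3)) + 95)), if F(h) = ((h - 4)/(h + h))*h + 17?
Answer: √2/2007 ≈ 0.00070464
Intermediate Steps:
F(h) = 15 + h/2 (F(h) = ((-4 + h)/((2*h)))*h + 17 = ((-4 + h)*(1/(2*h)))*h + 17 = ((-4 + h)/(2*h))*h + 17 = (-2 + h/2) + 17 = 15 + h/2)
1/(√(201 - 39)*(F(X(3)) + 95)) = 1/(√(201 - 39)*((15 + (½)*3) + 95)) = 1/(√162*((15 + 3/2) + 95)) = 1/((9*√2)*(33/2 + 95)) = 1/((9*√2)*(223/2)) = 1/(2007*√2/2) = √2/2007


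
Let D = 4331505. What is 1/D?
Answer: 1/4331505 ≈ 2.3087e-7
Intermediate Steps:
1/D = 1/4331505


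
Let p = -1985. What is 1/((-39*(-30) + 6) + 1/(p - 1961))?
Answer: 3946/4640495 ≈ 0.00085034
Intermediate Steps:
1/((-39*(-30) + 6) + 1/(p - 1961)) = 1/((-39*(-30) + 6) + 1/(-1985 - 1961)) = 1/((1170 + 6) + 1/(-3946)) = 1/(1176 - 1/3946) = 1/(4640495/3946) = 3946/4640495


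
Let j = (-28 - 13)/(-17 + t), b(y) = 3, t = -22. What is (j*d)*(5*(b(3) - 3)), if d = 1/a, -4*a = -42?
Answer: 0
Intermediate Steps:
a = 21/2 (a = -¼*(-42) = 21/2 ≈ 10.500)
j = 41/39 (j = (-28 - 13)/(-17 - 22) = -41/(-39) = -41*(-1/39) = 41/39 ≈ 1.0513)
d = 2/21 (d = 1/(21/2) = 2/21 ≈ 0.095238)
(j*d)*(5*(b(3) - 3)) = ((41/39)*(2/21))*(5*(3 - 3)) = 82*(5*0)/819 = (82/819)*0 = 0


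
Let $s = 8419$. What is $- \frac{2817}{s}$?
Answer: $- \frac{2817}{8419} \approx -0.3346$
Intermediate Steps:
$- \frac{2817}{s} = - \frac{2817}{8419}$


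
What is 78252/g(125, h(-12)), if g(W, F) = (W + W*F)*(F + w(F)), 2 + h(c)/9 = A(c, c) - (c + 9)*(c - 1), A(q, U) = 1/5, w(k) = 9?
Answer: 26084/5465535 ≈ 0.0047725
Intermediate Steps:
A(q, U) = 1/5
h(c) = -81/5 - 9*(-1 + c)*(9 + c) (h(c) = -18 + 9*(1/5 - (c + 9)*(c - 1)) = -18 + 9*(1/5 - (9 + c)*(-1 + c)) = -18 + 9*(1/5 - (-1 + c)*(9 + c)) = -18 + (9/5 - 9*(-1 + c)*(9 + c)) = -81/5 - 9*(-1 + c)*(9 + c))
g(W, F) = (9 + F)*(W + F*W) (g(W, F) = (W + W*F)*(F + 9) = (W + F*W)*(9 + F) = (9 + F)*(W + F*W))
78252/g(125, h(-12)) = 78252/((125*(9 + (324/5 - 72*(-12) - 9*(-12)**2)**2 + 10*(324/5 - 72*(-12) - 9*(-12)**2)))) = 78252/((125*(9 + (324/5 + 864 - 9*144)**2 + 10*(324/5 + 864 - 9*144)))) = 78252/((125*(9 + (324/5 + 864 - 1296)**2 + 10*(324/5 + 864 - 1296)))) = 78252/((125*(9 + (-1836/5)**2 + 10*(-1836/5)))) = 78252/((125*(9 + 3370896/25 - 3672))) = 78252/((125*(3279321/25))) = 78252/16396605 = 78252*(1/16396605) = 26084/5465535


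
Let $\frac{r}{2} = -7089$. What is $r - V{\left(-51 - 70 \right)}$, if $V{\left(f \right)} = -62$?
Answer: $-14116$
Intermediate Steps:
$r = -14178$ ($r = 2 \left(-7089\right) = -14178$)
$r - V{\left(-51 - 70 \right)} = -14178 - -62 = -14178 + 62 = -14116$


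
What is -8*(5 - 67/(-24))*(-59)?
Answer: 11033/3 ≈ 3677.7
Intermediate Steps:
-8*(5 - 67/(-24))*(-59) = -8*(5 - 67*(-1/24))*(-59) = -8*(5 + 67/24)*(-59) = -187*(-59)/3 = -8*(-11033/24) = 11033/3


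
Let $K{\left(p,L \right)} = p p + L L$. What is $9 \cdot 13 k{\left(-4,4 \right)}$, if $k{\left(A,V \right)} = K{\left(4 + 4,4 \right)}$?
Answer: $9360$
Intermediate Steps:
$K{\left(p,L \right)} = L^{2} + p^{2}$ ($K{\left(p,L \right)} = p^{2} + L^{2} = L^{2} + p^{2}$)
$k{\left(A,V \right)} = 80$ ($k{\left(A,V \right)} = 4^{2} + \left(4 + 4\right)^{2} = 16 + 8^{2} = 16 + 64 = 80$)
$9 \cdot 13 k{\left(-4,4 \right)} = 9 \cdot 13 \cdot 80 = 117 \cdot 80 = 9360$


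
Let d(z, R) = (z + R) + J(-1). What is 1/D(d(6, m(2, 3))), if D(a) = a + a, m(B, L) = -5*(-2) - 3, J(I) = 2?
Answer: 1/30 ≈ 0.033333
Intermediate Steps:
m(B, L) = 7 (m(B, L) = 10 - 3 = 7)
d(z, R) = 2 + R + z (d(z, R) = (z + R) + 2 = (R + z) + 2 = 2 + R + z)
D(a) = 2*a
1/D(d(6, m(2, 3))) = 1/(2*(2 + 7 + 6)) = 1/(2*15) = 1/30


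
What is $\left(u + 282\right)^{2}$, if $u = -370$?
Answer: $7744$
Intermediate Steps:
$\left(u + 282\right)^{2} = \left(-370 + 282\right)^{2} = \left(-88\right)^{2} = 7744$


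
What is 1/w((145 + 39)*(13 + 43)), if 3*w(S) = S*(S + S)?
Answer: 3/212344832 ≈ 1.4128e-8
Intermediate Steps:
w(S) = 2*S**2/3 (w(S) = (S*(S + S))/3 = (S*(2*S))/3 = (2*S**2)/3 = 2*S**2/3)
1/w((145 + 39)*(13 + 43)) = 1/(2*((145 + 39)*(13 + 43))**2/3) = 1/(2*(184*56)**2/3) = 1/((2/3)*10304**2) = 1/((2/3)*106172416) = 1/(212344832/3) = 3/212344832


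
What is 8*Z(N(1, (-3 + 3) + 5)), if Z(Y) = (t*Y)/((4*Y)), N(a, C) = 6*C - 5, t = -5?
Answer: -10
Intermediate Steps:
N(a, C) = -5 + 6*C
Z(Y) = -5/4 (Z(Y) = (-5*Y)/((4*Y)) = (-5*Y)*(1/(4*Y)) = -5/4)
8*Z(N(1, (-3 + 3) + 5)) = 8*(-5/4) = -10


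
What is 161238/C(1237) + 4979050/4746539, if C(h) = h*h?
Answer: 8384110414732/7263006835091 ≈ 1.1544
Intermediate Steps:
C(h) = h²
161238/C(1237) + 4979050/4746539 = 161238/(1237²) + 4979050/4746539 = 161238/1530169 + 4979050*(1/4746539) = 161238*(1/1530169) + 4979050/4746539 = 161238/1530169 + 4979050/4746539 = 8384110414732/7263006835091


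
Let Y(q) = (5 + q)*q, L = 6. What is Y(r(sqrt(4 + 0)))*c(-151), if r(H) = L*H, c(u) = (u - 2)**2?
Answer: 4775436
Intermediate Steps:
c(u) = (-2 + u)**2
r(H) = 6*H
Y(q) = q*(5 + q)
Y(r(sqrt(4 + 0)))*c(-151) = ((6*sqrt(4 + 0))*(5 + 6*sqrt(4 + 0)))*(-2 - 151)**2 = ((6*sqrt(4))*(5 + 6*sqrt(4)))*(-153)**2 = ((6*2)*(5 + 6*2))*23409 = (12*(5 + 12))*23409 = (12*17)*23409 = 204*23409 = 4775436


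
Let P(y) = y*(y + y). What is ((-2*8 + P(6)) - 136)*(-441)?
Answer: 35280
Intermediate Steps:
P(y) = 2*y² (P(y) = y*(2*y) = 2*y²)
((-2*8 + P(6)) - 136)*(-441) = ((-2*8 + 2*6²) - 136)*(-441) = ((-16 + 2*36) - 136)*(-441) = ((-16 + 72) - 136)*(-441) = (56 - 136)*(-441) = -80*(-441) = 35280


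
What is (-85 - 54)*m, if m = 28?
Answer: -3892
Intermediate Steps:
(-85 - 54)*m = (-85 - 54)*28 = -139*28 = -3892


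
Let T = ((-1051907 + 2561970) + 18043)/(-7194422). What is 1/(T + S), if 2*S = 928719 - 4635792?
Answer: -7194422/13335125301509 ≈ -5.3951e-7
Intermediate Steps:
T = -764053/3597211 (T = (1510063 + 18043)*(-1/7194422) = 1528106*(-1/7194422) = -764053/3597211 ≈ -0.21240)
S = -3707073/2 (S = (928719 - 4635792)/2 = (1/2)*(-3707073) = -3707073/2 ≈ -1.8535e+6)
1/(T + S) = 1/(-764053/3597211 - 3707073/2) = 1/(-13335125301509/7194422) = -7194422/13335125301509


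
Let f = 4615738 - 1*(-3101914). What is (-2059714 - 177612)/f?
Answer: -1118663/3858826 ≈ -0.28990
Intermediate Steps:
f = 7717652 (f = 4615738 + 3101914 = 7717652)
(-2059714 - 177612)/f = (-2059714 - 177612)/7717652 = -2237326*1/7717652 = -1118663/3858826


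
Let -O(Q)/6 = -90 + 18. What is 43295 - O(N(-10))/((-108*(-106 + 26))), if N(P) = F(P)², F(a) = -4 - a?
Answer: 865899/20 ≈ 43295.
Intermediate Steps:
N(P) = (-4 - P)²
O(Q) = 432 (O(Q) = -6*(-90 + 18) = -6*(-72) = 432)
43295 - O(N(-10))/((-108*(-106 + 26))) = 43295 - 432/((-108*(-106 + 26))) = 43295 - 432/((-108*(-80))) = 43295 - 432/8640 = 43295 - 1*1/20 = 43295 - 1/20 = 865899/20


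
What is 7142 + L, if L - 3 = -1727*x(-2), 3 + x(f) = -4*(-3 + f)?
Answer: -22214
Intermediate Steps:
x(f) = 9 - 4*f (x(f) = -3 - 4*(-3 + f) = -3 + (12 - 4*f) = 9 - 4*f)
L = -29356 (L = 3 - 1727*(9 - 4*(-2)) = 3 - 1727*(9 + 8) = 3 - 1727*17 = 3 - 29359 = -29356)
7142 + L = 7142 - 29356 = -22214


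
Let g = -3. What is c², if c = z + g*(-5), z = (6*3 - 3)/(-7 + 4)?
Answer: 100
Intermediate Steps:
z = -5 (z = (18 - 3)/(-3) = 15*(-⅓) = -5)
c = 10 (c = -5 - 3*(-5) = -5 + 15 = 10)
c² = 10² = 100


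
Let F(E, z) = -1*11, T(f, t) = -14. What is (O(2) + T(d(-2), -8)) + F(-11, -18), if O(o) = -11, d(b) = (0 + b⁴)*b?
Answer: -36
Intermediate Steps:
d(b) = b⁵ (d(b) = b⁴*b = b⁵)
F(E, z) = -11
(O(2) + T(d(-2), -8)) + F(-11, -18) = (-11 - 14) - 11 = -25 - 11 = -36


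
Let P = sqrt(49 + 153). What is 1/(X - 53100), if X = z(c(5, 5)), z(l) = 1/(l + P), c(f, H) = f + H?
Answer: -5416210/287601281999 - sqrt(202)/287601281999 ≈ -1.8832e-5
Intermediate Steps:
P = sqrt(202) ≈ 14.213
c(f, H) = H + f
z(l) = 1/(l + sqrt(202))
X = 1/(10 + sqrt(202)) (X = 1/((5 + 5) + sqrt(202)) = 1/(10 + sqrt(202)) ≈ 0.041301)
1/(X - 53100) = 1/((-5/51 + sqrt(202)/102) - 53100) = 1/(-2708105/51 + sqrt(202)/102)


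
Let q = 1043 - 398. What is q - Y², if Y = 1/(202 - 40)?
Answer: 16927379/26244 ≈ 645.00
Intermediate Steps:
Y = 1/162 ≈ 0.0061728
q = 645
q - Y² = 645 - (1/162)² = 645 - 1*1/26244 = 645 - 1/26244 = 16927379/26244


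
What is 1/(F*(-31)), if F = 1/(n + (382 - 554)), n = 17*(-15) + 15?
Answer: 412/31 ≈ 13.290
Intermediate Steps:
n = -240 (n = -255 + 15 = -240)
F = -1/412 (F = 1/(-240 + (382 - 554)) = 1/(-240 - 172) = 1/(-412) = -1/412 ≈ -0.0024272)
1/(F*(-31)) = 1/(-1/412*(-31)) = 1/(31/412) = 412/31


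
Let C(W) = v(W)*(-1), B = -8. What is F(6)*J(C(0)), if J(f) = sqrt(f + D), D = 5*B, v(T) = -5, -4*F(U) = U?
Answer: -3*I*sqrt(35)/2 ≈ -8.8741*I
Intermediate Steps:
F(U) = -U/4
C(W) = 5 (C(W) = -5*(-1) = 5)
D = -40 (D = 5*(-8) = -40)
J(f) = sqrt(-40 + f) (J(f) = sqrt(f - 40) = sqrt(-40 + f))
F(6)*J(C(0)) = (-1/4*6)*sqrt(-40 + 5) = -3*I*sqrt(35)/2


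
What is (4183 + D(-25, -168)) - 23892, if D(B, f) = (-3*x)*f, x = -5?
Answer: -22229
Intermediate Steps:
D(B, f) = 15*f (D(B, f) = (-3*(-5))*f = 15*f)
(4183 + D(-25, -168)) - 23892 = (4183 + 15*(-168)) - 23892 = (4183 - 2520) - 23892 = 1663 - 23892 = -22229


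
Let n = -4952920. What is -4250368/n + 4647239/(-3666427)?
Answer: -929217374093/2269939952105 ≈ -0.40936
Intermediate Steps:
-4250368/n + 4647239/(-3666427) = -4250368/(-4952920) + 4647239/(-3666427) = -4250368*(-1/4952920) + 4647239*(-1/3666427) = 531296/619115 - 4647239/3666427 = -929217374093/2269939952105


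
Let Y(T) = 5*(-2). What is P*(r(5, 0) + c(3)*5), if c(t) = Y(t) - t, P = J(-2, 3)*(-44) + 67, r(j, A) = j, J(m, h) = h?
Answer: 3900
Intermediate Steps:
P = -65 (P = 3*(-44) + 67 = -132 + 67 = -65)
Y(T) = -10
c(t) = -10 - t
P*(r(5, 0) + c(3)*5) = -65*(5 + (-10 - 1*3)*5) = -65*(5 + (-10 - 3)*5) = -65*(5 - 13*5) = -65*(5 - 65) = -65*(-60) = 3900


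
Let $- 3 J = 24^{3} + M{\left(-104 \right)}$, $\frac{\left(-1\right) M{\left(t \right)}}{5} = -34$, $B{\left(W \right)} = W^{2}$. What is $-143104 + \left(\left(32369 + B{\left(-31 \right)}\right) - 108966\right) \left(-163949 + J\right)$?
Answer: $12753120188$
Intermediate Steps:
$M{\left(t \right)} = 170$ ($M{\left(t \right)} = \left(-5\right) \left(-34\right) = 170$)
$J = - \frac{13994}{3}$ ($J = - \frac{24^{3} + 170}{3} = - \frac{13824 + 170}{3} = \left(- \frac{1}{3}\right) 13994 = - \frac{13994}{3} \approx -4664.7$)
$-143104 + \left(\left(32369 + B{\left(-31 \right)}\right) - 108966\right) \left(-163949 + J\right) = -143104 + \left(\left(32369 + \left(-31\right)^{2}\right) - 108966\right) \left(-163949 - \frac{13994}{3}\right) = -143104 + \left(\left(32369 + 961\right) - 108966\right) \left(- \frac{505841}{3}\right) = -143104 + \left(33330 - 108966\right) \left(- \frac{505841}{3}\right) = -143104 - -12753263292 = -143104 + 12753263292 = 12753120188$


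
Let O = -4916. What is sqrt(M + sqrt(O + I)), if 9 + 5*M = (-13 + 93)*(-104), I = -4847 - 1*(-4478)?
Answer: sqrt(-41645 + 25*I*sqrt(5285))/5 ≈ 0.89038 + 40.824*I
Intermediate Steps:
I = -369 (I = -4847 + 4478 = -369)
M = -8329/5 (M = -9/5 + ((-13 + 93)*(-104))/5 = -9/5 + (80*(-104))/5 = -9/5 + (1/5)*(-8320) = -9/5 - 1664 = -8329/5 ≈ -1665.8)
sqrt(M + sqrt(O + I)) = sqrt(-8329/5 + sqrt(-4916 - 369)) = sqrt(-8329/5 + sqrt(-5285)) = sqrt(-8329/5 + I*sqrt(5285))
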